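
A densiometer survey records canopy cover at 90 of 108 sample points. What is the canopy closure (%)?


Formula: Canopy closure = covered points / total points * 100
Closure = 90 / 108 * 100
Closure = 0.8333 * 100 = 83.3%

83.3


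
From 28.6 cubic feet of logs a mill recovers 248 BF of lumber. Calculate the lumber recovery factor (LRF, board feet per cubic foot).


Formula: LRF = Lumber Output (BF) / Log Input (ft^3)
LRF = 248 BF / 28.6 ft^3
LRF = 8.67 BF/ft^3

8.67


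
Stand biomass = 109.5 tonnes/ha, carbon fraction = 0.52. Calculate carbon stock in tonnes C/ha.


Formula: Carbon Stock = Biomass * Carbon Fraction
C = 109.5 t/ha * 0.52
C = 56.9 t C/ha

56.9


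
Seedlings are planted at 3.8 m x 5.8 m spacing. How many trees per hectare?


Formula: TPH = 10000 m^2/ha / (spacing_x * spacing_y)
Area per tree = 3.8 m * 5.8 m = 22.04 m^2
TPH = 10000 / 22.04 = 454 trees/ha

454


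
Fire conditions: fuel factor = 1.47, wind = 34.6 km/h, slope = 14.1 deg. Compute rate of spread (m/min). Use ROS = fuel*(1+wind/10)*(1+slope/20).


Formula: ROS = fuel * (1 + wind/10) * (1 + slope/20)
Wind factor = 1 + 34.6/10 = 4.46
Slope factor = 1 + 14.1/20 = 1.705
ROS = 1.47 * 4.46 * 1.705 = 11.18 m/min

11.18


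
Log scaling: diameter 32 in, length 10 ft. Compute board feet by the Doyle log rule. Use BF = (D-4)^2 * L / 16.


Doyle: BF = (D - 4)^2 * L / 16
Adjusted diameter = 32 - 4 = 28 in
(D-4)^2 = 28^2 = 784
BF = 784 * 10 / 16 = 490 BF

490


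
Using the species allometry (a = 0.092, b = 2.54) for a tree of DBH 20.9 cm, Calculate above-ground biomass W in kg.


Formula: W = a * DBH^b  (allometric power law)
DBH^b = 20.9^2.54 = 2255.1299
W = 0.092 * 2255.1299 = 207.5 kg

207.5


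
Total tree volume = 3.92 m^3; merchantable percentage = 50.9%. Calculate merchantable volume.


Formula: MV = V_total * (merchantable_pct / 100)
Merchantable fraction = 50.9% / 100 = 0.509
MV = 3.92 m^3 * 0.509 = 1.995 m^3

1.995


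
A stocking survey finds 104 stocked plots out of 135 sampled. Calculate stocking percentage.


Formula: Stocking % = stocked plots / total plots * 100
Stocking = 104 / 135 * 100
Stocking = 0.7704 * 100 = 77.0%

77.0


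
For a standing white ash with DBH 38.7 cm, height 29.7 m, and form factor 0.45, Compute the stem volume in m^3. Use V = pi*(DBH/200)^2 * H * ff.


Formula: V = pi * (DBH/200)^2 * H * ff
Radius = DBH/200 = 38.7/200 = 0.1935 m
Radius^2 = 0.1935^2 = 0.03744225 m^2
V = pi * 0.03744225 * 29.7 * 0.45
V = 1.572 m^3

1.572


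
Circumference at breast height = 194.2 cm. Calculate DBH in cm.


Formula: DBH = C / pi
DBH = 194.2 / pi
pi = 3.14159...
DBH = 61.8 cm

61.8


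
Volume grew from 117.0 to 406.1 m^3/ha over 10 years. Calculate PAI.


Formula: PAI = (V_T2 - V_T1) / (T2 - T1)
Volume increment = 406.1 - 117.0 = 289.1 m^3/ha
PAI = 289.1 / 10 = 28.91 m^3/ha/year

28.91


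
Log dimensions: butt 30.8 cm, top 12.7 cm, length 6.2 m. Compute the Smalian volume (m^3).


Smalian: V = (A1 + A2)/2 * L,  A = pi*(D/200)^2
A1 = pi*(30.8/200)^2 = 0.074506 m^2
A2 = pi*(12.7/200)^2 = 0.012668 m^2
V = (0.074506+0.012668)/2*6.2 = 0.2702 m^3

0.2702


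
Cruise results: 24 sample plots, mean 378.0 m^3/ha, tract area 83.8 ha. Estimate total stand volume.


Formula: Total Volume = Mean Volume per ha * Total Area
Total Volume = 378.0 m^3/ha * 83.8 ha
Total Volume = 31676 m^3

31676


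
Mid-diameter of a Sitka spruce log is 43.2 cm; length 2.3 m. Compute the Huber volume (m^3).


Huber: V = Am * L,  Am = pi*(Dm/200)^2
Am = pi*(43.2/200)^2 = 0.146574 m^2
V = 0.146574*2.3 = 0.3371 m^3

0.3371


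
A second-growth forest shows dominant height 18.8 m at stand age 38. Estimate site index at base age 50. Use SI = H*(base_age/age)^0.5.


Formula: SI = H_dom * (base_age / age)^0.5
Age ratio = 50 / 38 = 1.31579
sqrt(age_ratio) = 1.14708
SI = 18.8 * 1.14708 = 21.6 m

21.6


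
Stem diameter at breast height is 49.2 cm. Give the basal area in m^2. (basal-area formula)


Formula: BA = pi * (DBH/2)^2 / 10000  (cm^2 to m^2)
Radius = DBH/2 = 49.2/2 = 24.6 cm
BA = pi * 24.6^2 / 10000
   = 1901.1662 cm^2 / 10000
   = 0.1901 m^2

0.1901


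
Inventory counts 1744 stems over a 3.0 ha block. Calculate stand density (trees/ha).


Formula: Stand Density = N_trees / Area_ha
Density = 1744 trees / 3.0 ha
Density = 581 trees/ha

581


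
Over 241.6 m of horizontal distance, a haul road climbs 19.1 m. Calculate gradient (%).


Formula: Gradient = rise / run * 100
Gradient = 19.1 / 241.6 * 100 = 7.9%

7.9


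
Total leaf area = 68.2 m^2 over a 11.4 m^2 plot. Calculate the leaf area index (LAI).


Formula: LAI = total leaf area / ground area  (dimensionless)
LAI = 68.2 m^2 / 11.4 m^2
LAI = 5.98

5.98


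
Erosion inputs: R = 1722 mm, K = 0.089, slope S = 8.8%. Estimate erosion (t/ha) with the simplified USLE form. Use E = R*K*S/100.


Formula: E = R * K * S / 100  (simplified USLE)
R * K = 1722 * 0.089 = 153.258
E = 153.258 * 8.8 / 100 = 13.49 t/ha

13.49


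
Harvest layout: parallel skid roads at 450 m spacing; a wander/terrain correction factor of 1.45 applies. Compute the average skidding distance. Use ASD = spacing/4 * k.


Formula: ASD = (spacing / 4) * correction
Uncorrected distance = spacing / 4 = 450 / 4 = 112.5 m
ASD = 112.5 * 1.45 = 163 m

163


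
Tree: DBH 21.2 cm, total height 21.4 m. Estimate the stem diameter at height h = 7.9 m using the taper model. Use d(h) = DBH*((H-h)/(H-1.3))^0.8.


Taper: d(h) = DBH * ((H - h) / (H - 1.3))^0.8
Numerator = H - h = 21.4 - 7.9 = 13.5 m
Denominator = H - 1.3 = 21.4 - 1.3 = 20.1 m
Ratio = 13.5 / 20.1 = 0.67164
d = 21.2 * 0.67164^0.8 = 15.4 cm

15.4


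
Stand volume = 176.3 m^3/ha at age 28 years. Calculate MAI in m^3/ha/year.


Formula: MAI = Total Volume / Stand Age
MAI = 176.3 m^3/ha / 28 years
MAI = 6.3 m^3/ha/year

6.3


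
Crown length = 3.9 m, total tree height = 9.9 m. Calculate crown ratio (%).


Formula: Crown Ratio = (Crown Length / Total Height) * 100
CR = (3.9 m / 9.9 m) * 100
CR = 0.3939 * 100 = 39.4%

39.4


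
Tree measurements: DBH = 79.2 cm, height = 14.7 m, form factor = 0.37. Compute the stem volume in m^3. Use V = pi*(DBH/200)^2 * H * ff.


Formula: V = pi * (DBH/200)^2 * H * ff
Radius = DBH/200 = 79.2/200 = 0.396 m
Radius^2 = 0.396^2 = 0.156816 m^2
V = pi * 0.156816 * 14.7 * 0.37
V = 2.68 m^3

2.68


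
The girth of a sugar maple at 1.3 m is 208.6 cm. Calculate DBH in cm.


Formula: DBH = C / pi
DBH = 208.6 / pi
pi = 3.14159...
DBH = 66.4 cm

66.4


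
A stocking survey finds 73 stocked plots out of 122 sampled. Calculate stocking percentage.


Formula: Stocking % = stocked plots / total plots * 100
Stocking = 73 / 122 * 100
Stocking = 0.5984 * 100 = 59.8%

59.8


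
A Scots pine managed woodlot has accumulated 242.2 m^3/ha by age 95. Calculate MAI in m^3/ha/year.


Formula: MAI = Total Volume / Stand Age
MAI = 242.2 m^3/ha / 95 years
MAI = 2.55 m^3/ha/year

2.55


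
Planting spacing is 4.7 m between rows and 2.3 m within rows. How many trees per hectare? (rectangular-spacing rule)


Formula: TPH = 10000 m^2/ha / (spacing_x * spacing_y)
Area per tree = 4.7 m * 2.3 m = 10.81 m^2
TPH = 10000 / 10.81 = 925 trees/ha

925


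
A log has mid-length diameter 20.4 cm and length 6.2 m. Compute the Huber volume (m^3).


Huber: V = Am * L,  Am = pi*(Dm/200)^2
Am = pi*(20.4/200)^2 = 0.032685 m^2
V = 0.032685*6.2 = 0.2026 m^3

0.2026


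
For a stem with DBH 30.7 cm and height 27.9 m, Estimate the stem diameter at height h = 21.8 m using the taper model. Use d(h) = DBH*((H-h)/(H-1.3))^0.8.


Taper: d(h) = DBH * ((H - h) / (H - 1.3))^0.8
Numerator = H - h = 27.9 - 21.8 = 6.1 m
Denominator = H - 1.3 = 27.9 - 1.3 = 26.6 m
Ratio = 6.1 / 26.6 = 0.22932
d = 30.7 * 0.22932^0.8 = 9.5 cm

9.5


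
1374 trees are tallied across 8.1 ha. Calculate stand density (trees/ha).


Formula: Stand Density = N_trees / Area_ha
Density = 1374 trees / 8.1 ha
Density = 170 trees/ha

170


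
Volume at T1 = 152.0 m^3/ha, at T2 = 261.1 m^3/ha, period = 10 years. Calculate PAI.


Formula: PAI = (V_T2 - V_T1) / (T2 - T1)
Volume increment = 261.1 - 152.0 = 109.1 m^3/ha
PAI = 109.1 / 10 = 10.91 m^3/ha/year

10.91


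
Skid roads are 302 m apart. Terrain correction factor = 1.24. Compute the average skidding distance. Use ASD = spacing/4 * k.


Formula: ASD = (spacing / 4) * correction
Uncorrected distance = spacing / 4 = 302 / 4 = 75.5 m
ASD = 75.5 * 1.24 = 94 m

94


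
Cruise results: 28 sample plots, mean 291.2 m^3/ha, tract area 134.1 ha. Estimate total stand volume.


Formula: Total Volume = Mean Volume per ha * Total Area
Total Volume = 291.2 m^3/ha * 134.1 ha
Total Volume = 39050 m^3

39050


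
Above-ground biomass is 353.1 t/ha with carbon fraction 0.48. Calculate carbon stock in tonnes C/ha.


Formula: Carbon Stock = Biomass * Carbon Fraction
C = 353.1 t/ha * 0.48
C = 169.5 t C/ha

169.5


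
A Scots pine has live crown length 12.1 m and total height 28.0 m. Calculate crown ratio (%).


Formula: Crown Ratio = (Crown Length / Total Height) * 100
CR = (12.1 m / 28.0 m) * 100
CR = 0.4321 * 100 = 43.2%

43.2


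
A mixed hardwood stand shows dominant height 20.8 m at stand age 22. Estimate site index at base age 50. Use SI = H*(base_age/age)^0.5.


Formula: SI = H_dom * (base_age / age)^0.5
Age ratio = 50 / 22 = 2.27273
sqrt(age_ratio) = 1.50756
SI = 20.8 * 1.50756 = 31.4 m

31.4


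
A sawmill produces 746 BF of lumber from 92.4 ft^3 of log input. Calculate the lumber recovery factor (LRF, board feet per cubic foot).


Formula: LRF = Lumber Output (BF) / Log Input (ft^3)
LRF = 746 BF / 92.4 ft^3
LRF = 8.07 BF/ft^3

8.07


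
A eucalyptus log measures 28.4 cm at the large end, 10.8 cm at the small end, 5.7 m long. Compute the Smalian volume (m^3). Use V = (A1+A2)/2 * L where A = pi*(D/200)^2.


Smalian: V = (A1 + A2)/2 * L,  A = pi*(D/200)^2
A1 = pi*(28.4/200)^2 = 0.063347 m^2
A2 = pi*(10.8/200)^2 = 0.009161 m^2
V = (0.063347+0.009161)/2*5.7 = 0.2066 m^3

0.2066


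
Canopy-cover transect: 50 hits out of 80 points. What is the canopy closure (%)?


Formula: Canopy closure = covered points / total points * 100
Closure = 50 / 80 * 100
Closure = 0.625 * 100 = 62.5%

62.5


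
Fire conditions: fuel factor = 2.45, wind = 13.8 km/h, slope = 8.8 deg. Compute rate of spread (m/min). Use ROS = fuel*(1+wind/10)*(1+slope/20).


Formula: ROS = fuel * (1 + wind/10) * (1 + slope/20)
Wind factor = 1 + 13.8/10 = 2.38
Slope factor = 1 + 8.8/20 = 1.44
ROS = 2.45 * 2.38 * 1.44 = 8.4 m/min

8.4


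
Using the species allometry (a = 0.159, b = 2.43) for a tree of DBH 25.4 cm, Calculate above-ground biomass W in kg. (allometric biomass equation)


Formula: W = a * DBH^b  (allometric power law)
DBH^b = 25.4^2.43 = 2592.6622
W = 0.159 * 2592.6622 = 412.2 kg

412.2


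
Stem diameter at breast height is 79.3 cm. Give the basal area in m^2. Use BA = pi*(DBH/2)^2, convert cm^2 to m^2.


Formula: BA = pi * (DBH/2)^2 / 10000  (cm^2 to m^2)
Radius = DBH/2 = 79.3/2 = 39.65 cm
BA = pi * 39.65^2 / 10000
   = 4938.9685 cm^2 / 10000
   = 0.4939 m^2

0.4939


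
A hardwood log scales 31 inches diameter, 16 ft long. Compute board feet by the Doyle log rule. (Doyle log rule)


Doyle: BF = (D - 4)^2 * L / 16
Adjusted diameter = 31 - 4 = 27 in
(D-4)^2 = 27^2 = 729
BF = 729 * 16 / 16 = 729 BF

729


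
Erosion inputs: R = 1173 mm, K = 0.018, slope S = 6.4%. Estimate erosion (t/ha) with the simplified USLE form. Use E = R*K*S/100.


Formula: E = R * K * S / 100  (simplified USLE)
R * K = 1173 * 0.018 = 21.114
E = 21.114 * 6.4 / 100 = 1.35 t/ha

1.35


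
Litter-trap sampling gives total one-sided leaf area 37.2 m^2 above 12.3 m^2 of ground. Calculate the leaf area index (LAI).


Formula: LAI = total leaf area / ground area  (dimensionless)
LAI = 37.2 m^2 / 12.3 m^2
LAI = 3.02

3.02


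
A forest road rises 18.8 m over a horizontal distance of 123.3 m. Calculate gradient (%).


Formula: Gradient = rise / run * 100
Gradient = 18.8 / 123.3 * 100 = 15.2%

15.2


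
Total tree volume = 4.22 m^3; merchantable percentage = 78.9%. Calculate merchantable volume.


Formula: MV = V_total * (merchantable_pct / 100)
Merchantable fraction = 78.9% / 100 = 0.789
MV = 4.22 m^3 * 0.789 = 3.33 m^3

3.33


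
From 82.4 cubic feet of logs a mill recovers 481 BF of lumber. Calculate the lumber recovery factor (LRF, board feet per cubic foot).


Formula: LRF = Lumber Output (BF) / Log Input (ft^3)
LRF = 481 BF / 82.4 ft^3
LRF = 5.84 BF/ft^3

5.84


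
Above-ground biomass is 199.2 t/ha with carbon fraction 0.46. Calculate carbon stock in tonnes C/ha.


Formula: Carbon Stock = Biomass * Carbon Fraction
C = 199.2 t/ha * 0.46
C = 91.6 t C/ha

91.6


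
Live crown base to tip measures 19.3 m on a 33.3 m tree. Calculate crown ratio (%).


Formula: Crown Ratio = (Crown Length / Total Height) * 100
CR = (19.3 m / 33.3 m) * 100
CR = 0.5796 * 100 = 58.0%

58.0


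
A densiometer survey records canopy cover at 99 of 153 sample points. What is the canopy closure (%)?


Formula: Canopy closure = covered points / total points * 100
Closure = 99 / 153 * 100
Closure = 0.6471 * 100 = 64.7%

64.7


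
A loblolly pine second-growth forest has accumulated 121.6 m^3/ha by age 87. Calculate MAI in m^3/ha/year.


Formula: MAI = Total Volume / Stand Age
MAI = 121.6 m^3/ha / 87 years
MAI = 1.4 m^3/ha/year

1.4


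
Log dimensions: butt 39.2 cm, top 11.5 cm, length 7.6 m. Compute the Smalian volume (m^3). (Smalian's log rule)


Smalian: V = (A1 + A2)/2 * L,  A = pi*(D/200)^2
A1 = pi*(39.2/200)^2 = 0.120687 m^2
A2 = pi*(11.5/200)^2 = 0.010387 m^2
V = (0.120687+0.010387)/2*7.6 = 0.4981 m^3

0.4981


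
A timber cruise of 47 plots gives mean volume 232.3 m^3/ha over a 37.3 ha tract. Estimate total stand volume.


Formula: Total Volume = Mean Volume per ha * Total Area
Total Volume = 232.3 m^3/ha * 37.3 ha
Total Volume = 8665 m^3

8665


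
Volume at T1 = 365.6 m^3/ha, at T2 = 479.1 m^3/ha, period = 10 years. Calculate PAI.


Formula: PAI = (V_T2 - V_T1) / (T2 - T1)
Volume increment = 479.1 - 365.6 = 113.5 m^3/ha
PAI = 113.5 / 10 = 11.35 m^3/ha/year

11.35


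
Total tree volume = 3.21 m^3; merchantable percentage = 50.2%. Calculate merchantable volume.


Formula: MV = V_total * (merchantable_pct / 100)
Merchantable fraction = 50.2% / 100 = 0.502
MV = 3.21 m^3 * 0.502 = 1.611 m^3

1.611


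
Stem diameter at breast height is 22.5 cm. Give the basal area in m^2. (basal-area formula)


Formula: BA = pi * (DBH/2)^2 / 10000  (cm^2 to m^2)
Radius = DBH/2 = 22.5/2 = 11.25 cm
BA = pi * 11.25^2 / 10000
   = 397.6078 cm^2 / 10000
   = 0.0398 m^2

0.0398


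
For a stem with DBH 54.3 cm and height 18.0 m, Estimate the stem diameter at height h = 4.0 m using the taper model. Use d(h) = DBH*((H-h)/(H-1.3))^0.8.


Taper: d(h) = DBH * ((H - h) / (H - 1.3))^0.8
Numerator = H - h = 18.0 - 4.0 = 14.0 m
Denominator = H - 1.3 = 18.0 - 1.3 = 16.7 m
Ratio = 14.0 / 16.7 = 0.83832
d = 54.3 * 0.83832^0.8 = 47.2 cm

47.2


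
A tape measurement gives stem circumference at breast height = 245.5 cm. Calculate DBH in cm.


Formula: DBH = C / pi
DBH = 245.5 / pi
pi = 3.14159...
DBH = 78.1 cm

78.1


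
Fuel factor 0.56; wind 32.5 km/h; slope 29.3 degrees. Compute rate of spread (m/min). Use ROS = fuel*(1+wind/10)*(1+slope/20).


Formula: ROS = fuel * (1 + wind/10) * (1 + slope/20)
Wind factor = 1 + 32.5/10 = 4.25
Slope factor = 1 + 29.3/20 = 2.465
ROS = 0.56 * 4.25 * 2.465 = 5.87 m/min

5.87


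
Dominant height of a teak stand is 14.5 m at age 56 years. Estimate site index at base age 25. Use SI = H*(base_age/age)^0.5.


Formula: SI = H_dom * (base_age / age)^0.5
Age ratio = 25 / 56 = 0.44643
sqrt(age_ratio) = 0.66815
SI = 14.5 * 0.66815 = 9.7 m

9.7


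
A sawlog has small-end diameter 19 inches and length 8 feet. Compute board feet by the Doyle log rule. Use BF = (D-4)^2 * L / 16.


Doyle: BF = (D - 4)^2 * L / 16
Adjusted diameter = 19 - 4 = 15 in
(D-4)^2 = 15^2 = 225
BF = 225 * 8 / 16 = 113 BF

113


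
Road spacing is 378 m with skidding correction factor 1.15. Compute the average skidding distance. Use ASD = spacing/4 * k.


Formula: ASD = (spacing / 4) * correction
Uncorrected distance = spacing / 4 = 378 / 4 = 94.5 m
ASD = 94.5 * 1.15 = 109 m

109


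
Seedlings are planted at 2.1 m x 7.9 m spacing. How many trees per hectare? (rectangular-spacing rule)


Formula: TPH = 10000 m^2/ha / (spacing_x * spacing_y)
Area per tree = 2.1 m * 7.9 m = 16.59 m^2
TPH = 10000 / 16.59 = 603 trees/ha

603


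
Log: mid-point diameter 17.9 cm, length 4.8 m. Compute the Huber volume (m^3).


Huber: V = Am * L,  Am = pi*(Dm/200)^2
Am = pi*(17.9/200)^2 = 0.025165 m^2
V = 0.025165*4.8 = 0.1208 m^3

0.1208


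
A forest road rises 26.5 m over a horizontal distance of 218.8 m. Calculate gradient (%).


Formula: Gradient = rise / run * 100
Gradient = 26.5 / 218.8 * 100 = 12.1%

12.1


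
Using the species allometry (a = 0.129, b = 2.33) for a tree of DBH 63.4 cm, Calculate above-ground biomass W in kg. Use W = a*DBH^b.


Formula: W = a * DBH^b  (allometric power law)
DBH^b = 63.4^2.33 = 15807.674
W = 0.129 * 15807.674 = 2039.2 kg

2039.2


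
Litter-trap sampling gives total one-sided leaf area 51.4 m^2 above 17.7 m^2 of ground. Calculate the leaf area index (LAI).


Formula: LAI = total leaf area / ground area  (dimensionless)
LAI = 51.4 m^2 / 17.7 m^2
LAI = 2.9

2.9


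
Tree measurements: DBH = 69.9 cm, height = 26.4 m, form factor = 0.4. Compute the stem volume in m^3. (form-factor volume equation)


Formula: V = pi * (DBH/200)^2 * H * ff
Radius = DBH/200 = 69.9/200 = 0.3495 m
Radius^2 = 0.3495^2 = 0.12215025 m^2
V = pi * 0.12215025 * 26.4 * 0.4
V = 4.052 m^3

4.052


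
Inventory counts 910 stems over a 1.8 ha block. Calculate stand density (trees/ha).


Formula: Stand Density = N_trees / Area_ha
Density = 910 trees / 1.8 ha
Density = 506 trees/ha

506


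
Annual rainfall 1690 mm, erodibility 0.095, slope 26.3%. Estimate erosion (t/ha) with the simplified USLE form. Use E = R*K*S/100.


Formula: E = R * K * S / 100  (simplified USLE)
R * K = 1690 * 0.095 = 160.55
E = 160.55 * 26.3 / 100 = 42.22 t/ha

42.22


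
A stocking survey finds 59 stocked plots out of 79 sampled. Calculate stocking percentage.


Formula: Stocking % = stocked plots / total plots * 100
Stocking = 59 / 79 * 100
Stocking = 0.7468 * 100 = 74.7%

74.7


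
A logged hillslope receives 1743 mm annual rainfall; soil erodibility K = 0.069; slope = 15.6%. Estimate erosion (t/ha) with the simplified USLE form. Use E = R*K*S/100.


Formula: E = R * K * S / 100  (simplified USLE)
R * K = 1743 * 0.069 = 120.267
E = 120.267 * 15.6 / 100 = 18.76 t/ha

18.76


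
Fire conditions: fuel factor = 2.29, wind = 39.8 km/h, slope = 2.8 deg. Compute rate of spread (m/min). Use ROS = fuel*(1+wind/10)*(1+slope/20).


Formula: ROS = fuel * (1 + wind/10) * (1 + slope/20)
Wind factor = 1 + 39.8/10 = 4.98
Slope factor = 1 + 2.8/20 = 1.14
ROS = 2.29 * 4.98 * 1.14 = 13.0 m/min

13.0


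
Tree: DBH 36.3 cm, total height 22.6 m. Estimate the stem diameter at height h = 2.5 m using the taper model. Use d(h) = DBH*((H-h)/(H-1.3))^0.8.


Taper: d(h) = DBH * ((H - h) / (H - 1.3))^0.8
Numerator = H - h = 22.6 - 2.5 = 20.1 m
Denominator = H - 1.3 = 22.6 - 1.3 = 21.3 m
Ratio = 20.1 / 21.3 = 0.94366
d = 36.3 * 0.94366^0.8 = 34.7 cm

34.7


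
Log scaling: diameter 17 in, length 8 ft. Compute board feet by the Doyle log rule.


Doyle: BF = (D - 4)^2 * L / 16
Adjusted diameter = 17 - 4 = 13 in
(D-4)^2 = 13^2 = 169
BF = 169 * 8 / 16 = 85 BF

85


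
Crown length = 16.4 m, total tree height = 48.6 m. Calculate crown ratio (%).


Formula: Crown Ratio = (Crown Length / Total Height) * 100
CR = (16.4 m / 48.6 m) * 100
CR = 0.3374 * 100 = 33.7%

33.7


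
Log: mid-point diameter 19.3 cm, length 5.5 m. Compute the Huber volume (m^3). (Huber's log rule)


Huber: V = Am * L,  Am = pi*(Dm/200)^2
Am = pi*(19.3/200)^2 = 0.029255 m^2
V = 0.029255*5.5 = 0.1609 m^3

0.1609


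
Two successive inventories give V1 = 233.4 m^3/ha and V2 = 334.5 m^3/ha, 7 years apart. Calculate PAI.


Formula: PAI = (V_T2 - V_T1) / (T2 - T1)
Volume increment = 334.5 - 233.4 = 101.1 m^3/ha
PAI = 101.1 / 7 = 14.44 m^3/ha/year

14.44


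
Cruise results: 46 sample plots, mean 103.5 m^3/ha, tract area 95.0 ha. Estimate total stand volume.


Formula: Total Volume = Mean Volume per ha * Total Area
Total Volume = 103.5 m^3/ha * 95.0 ha
Total Volume = 9833 m^3

9833


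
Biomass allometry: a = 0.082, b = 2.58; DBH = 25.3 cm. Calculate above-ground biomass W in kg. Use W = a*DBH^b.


Formula: W = a * DBH^b  (allometric power law)
DBH^b = 25.3^2.58 = 4169.1829
W = 0.082 * 4169.1829 = 341.9 kg

341.9


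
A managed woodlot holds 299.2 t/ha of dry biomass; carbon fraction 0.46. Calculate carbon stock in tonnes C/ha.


Formula: Carbon Stock = Biomass * Carbon Fraction
C = 299.2 t/ha * 0.46
C = 137.6 t C/ha

137.6


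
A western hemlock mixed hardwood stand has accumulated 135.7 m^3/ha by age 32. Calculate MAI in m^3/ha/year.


Formula: MAI = Total Volume / Stand Age
MAI = 135.7 m^3/ha / 32 years
MAI = 4.24 m^3/ha/year

4.24


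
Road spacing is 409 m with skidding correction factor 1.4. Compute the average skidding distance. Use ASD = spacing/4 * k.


Formula: ASD = (spacing / 4) * correction
Uncorrected distance = spacing / 4 = 409 / 4 = 102.25 m
ASD = 102.25 * 1.4 = 143 m

143


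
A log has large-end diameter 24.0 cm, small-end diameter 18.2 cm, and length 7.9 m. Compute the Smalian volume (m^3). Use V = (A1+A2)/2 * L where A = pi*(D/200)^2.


Smalian: V = (A1 + A2)/2 * L,  A = pi*(D/200)^2
A1 = pi*(24.0/200)^2 = 0.045239 m^2
A2 = pi*(18.2/200)^2 = 0.026016 m^2
V = (0.045239+0.026016)/2*7.9 = 0.2815 m^3

0.2815


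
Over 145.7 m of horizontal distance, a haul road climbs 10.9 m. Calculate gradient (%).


Formula: Gradient = rise / run * 100
Gradient = 10.9 / 145.7 * 100 = 7.5%

7.5


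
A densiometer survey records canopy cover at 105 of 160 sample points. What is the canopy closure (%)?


Formula: Canopy closure = covered points / total points * 100
Closure = 105 / 160 * 100
Closure = 0.6562 * 100 = 65.6%

65.6


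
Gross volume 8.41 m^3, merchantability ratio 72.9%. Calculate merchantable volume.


Formula: MV = V_total * (merchantable_pct / 100)
Merchantable fraction = 72.9% / 100 = 0.729
MV = 8.41 m^3 * 0.729 = 6.131 m^3

6.131


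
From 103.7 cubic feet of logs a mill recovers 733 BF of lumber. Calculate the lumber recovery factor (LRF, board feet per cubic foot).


Formula: LRF = Lumber Output (BF) / Log Input (ft^3)
LRF = 733 BF / 103.7 ft^3
LRF = 7.07 BF/ft^3

7.07


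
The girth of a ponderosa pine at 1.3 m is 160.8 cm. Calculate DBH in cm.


Formula: DBH = C / pi
DBH = 160.8 / pi
pi = 3.14159...
DBH = 51.2 cm

51.2


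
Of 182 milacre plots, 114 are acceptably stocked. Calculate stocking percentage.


Formula: Stocking % = stocked plots / total plots * 100
Stocking = 114 / 182 * 100
Stocking = 0.6264 * 100 = 62.6%

62.6


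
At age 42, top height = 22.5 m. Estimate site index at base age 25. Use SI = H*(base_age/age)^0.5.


Formula: SI = H_dom * (base_age / age)^0.5
Age ratio = 25 / 42 = 0.59524
sqrt(age_ratio) = 0.77152
SI = 22.5 * 0.77152 = 17.4 m

17.4


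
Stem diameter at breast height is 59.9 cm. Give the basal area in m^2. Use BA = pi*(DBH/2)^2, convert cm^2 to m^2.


Formula: BA = pi * (DBH/2)^2 / 10000  (cm^2 to m^2)
Radius = DBH/2 = 59.9/2 = 29.95 cm
BA = pi * 29.95^2 / 10000
   = 2818.0165 cm^2 / 10000
   = 0.2818 m^2

0.2818


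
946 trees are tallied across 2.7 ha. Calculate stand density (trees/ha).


Formula: Stand Density = N_trees / Area_ha
Density = 946 trees / 2.7 ha
Density = 350 trees/ha

350


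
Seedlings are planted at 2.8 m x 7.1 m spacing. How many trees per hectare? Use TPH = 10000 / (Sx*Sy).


Formula: TPH = 10000 m^2/ha / (spacing_x * spacing_y)
Area per tree = 2.8 m * 7.1 m = 19.88 m^2
TPH = 10000 / 19.88 = 503 trees/ha

503


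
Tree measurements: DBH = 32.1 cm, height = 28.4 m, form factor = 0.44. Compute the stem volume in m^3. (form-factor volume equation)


Formula: V = pi * (DBH/200)^2 * H * ff
Radius = DBH/200 = 32.1/200 = 0.1605 m
Radius^2 = 0.1605^2 = 0.02576025 m^2
V = pi * 0.02576025 * 28.4 * 0.44
V = 1.011 m^3

1.011


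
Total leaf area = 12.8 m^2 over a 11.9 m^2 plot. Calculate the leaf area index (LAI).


Formula: LAI = total leaf area / ground area  (dimensionless)
LAI = 12.8 m^2 / 11.9 m^2
LAI = 1.08

1.08


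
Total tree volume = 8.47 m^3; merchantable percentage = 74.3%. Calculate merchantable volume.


Formula: MV = V_total * (merchantable_pct / 100)
Merchantable fraction = 74.3% / 100 = 0.743
MV = 8.47 m^3 * 0.743 = 6.293 m^3

6.293


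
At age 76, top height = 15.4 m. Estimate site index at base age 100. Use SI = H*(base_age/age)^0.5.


Formula: SI = H_dom * (base_age / age)^0.5
Age ratio = 100 / 76 = 1.31579
sqrt(age_ratio) = 1.14708
SI = 15.4 * 1.14708 = 17.7 m

17.7


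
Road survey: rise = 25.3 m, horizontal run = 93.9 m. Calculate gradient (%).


Formula: Gradient = rise / run * 100
Gradient = 25.3 / 93.9 * 100 = 26.9%

26.9


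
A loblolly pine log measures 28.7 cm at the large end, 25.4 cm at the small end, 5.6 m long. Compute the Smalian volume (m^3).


Smalian: V = (A1 + A2)/2 * L,  A = pi*(D/200)^2
A1 = pi*(28.7/200)^2 = 0.064692 m^2
A2 = pi*(25.4/200)^2 = 0.050671 m^2
V = (0.064692+0.050671)/2*5.6 = 0.323 m^3

0.323


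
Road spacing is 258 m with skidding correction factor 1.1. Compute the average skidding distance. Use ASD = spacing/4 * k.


Formula: ASD = (spacing / 4) * correction
Uncorrected distance = spacing / 4 = 258 / 4 = 64.5 m
ASD = 64.5 * 1.1 = 71 m

71


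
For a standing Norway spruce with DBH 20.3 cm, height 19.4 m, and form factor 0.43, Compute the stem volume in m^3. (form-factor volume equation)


Formula: V = pi * (DBH/200)^2 * H * ff
Radius = DBH/200 = 20.3/200 = 0.1015 m
Radius^2 = 0.1015^2 = 0.01030225 m^2
V = pi * 0.01030225 * 19.4 * 0.43
V = 0.27 m^3

0.27


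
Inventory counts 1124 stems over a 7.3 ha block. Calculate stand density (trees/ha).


Formula: Stand Density = N_trees / Area_ha
Density = 1124 trees / 7.3 ha
Density = 154 trees/ha

154


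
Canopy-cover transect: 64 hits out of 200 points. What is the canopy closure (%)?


Formula: Canopy closure = covered points / total points * 100
Closure = 64 / 200 * 100
Closure = 0.32 * 100 = 32.0%

32.0


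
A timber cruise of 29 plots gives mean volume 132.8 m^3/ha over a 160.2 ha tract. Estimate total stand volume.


Formula: Total Volume = Mean Volume per ha * Total Area
Total Volume = 132.8 m^3/ha * 160.2 ha
Total Volume = 21275 m^3

21275


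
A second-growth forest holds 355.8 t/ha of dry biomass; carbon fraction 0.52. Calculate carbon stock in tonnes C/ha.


Formula: Carbon Stock = Biomass * Carbon Fraction
C = 355.8 t/ha * 0.52
C = 185.0 t C/ha

185.0


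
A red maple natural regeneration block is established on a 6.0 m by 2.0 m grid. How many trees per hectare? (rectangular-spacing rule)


Formula: TPH = 10000 m^2/ha / (spacing_x * spacing_y)
Area per tree = 6.0 m * 2.0 m = 12.0 m^2
TPH = 10000 / 12.0 = 833 trees/ha

833


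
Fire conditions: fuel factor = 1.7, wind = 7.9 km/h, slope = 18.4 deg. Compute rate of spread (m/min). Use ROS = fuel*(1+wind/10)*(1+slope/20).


Formula: ROS = fuel * (1 + wind/10) * (1 + slope/20)
Wind factor = 1 + 7.9/10 = 1.79
Slope factor = 1 + 18.4/20 = 1.92
ROS = 1.7 * 1.79 * 1.92 = 5.84 m/min

5.84


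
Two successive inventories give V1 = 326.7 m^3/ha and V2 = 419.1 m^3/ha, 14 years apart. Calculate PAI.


Formula: PAI = (V_T2 - V_T1) / (T2 - T1)
Volume increment = 419.1 - 326.7 = 92.4 m^3/ha
PAI = 92.4 / 14 = 6.6 m^3/ha/year

6.6


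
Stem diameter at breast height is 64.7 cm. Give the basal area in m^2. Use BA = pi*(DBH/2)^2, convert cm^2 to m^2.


Formula: BA = pi * (DBH/2)^2 / 10000  (cm^2 to m^2)
Radius = DBH/2 = 64.7/2 = 32.35 cm
BA = pi * 32.35^2 / 10000
   = 3287.7474 cm^2 / 10000
   = 0.3288 m^2

0.3288


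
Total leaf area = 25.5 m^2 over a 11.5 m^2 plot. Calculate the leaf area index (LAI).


Formula: LAI = total leaf area / ground area  (dimensionless)
LAI = 25.5 m^2 / 11.5 m^2
LAI = 2.22

2.22


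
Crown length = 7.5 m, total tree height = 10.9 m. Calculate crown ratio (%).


Formula: Crown Ratio = (Crown Length / Total Height) * 100
CR = (7.5 m / 10.9 m) * 100
CR = 0.6881 * 100 = 68.8%

68.8


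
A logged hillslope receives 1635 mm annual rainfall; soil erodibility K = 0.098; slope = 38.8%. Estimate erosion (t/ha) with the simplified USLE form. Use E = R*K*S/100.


Formula: E = R * K * S / 100  (simplified USLE)
R * K = 1635 * 0.098 = 160.23
E = 160.23 * 38.8 / 100 = 62.17 t/ha

62.17


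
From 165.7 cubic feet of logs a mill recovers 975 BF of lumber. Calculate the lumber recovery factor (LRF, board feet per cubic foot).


Formula: LRF = Lumber Output (BF) / Log Input (ft^3)
LRF = 975 BF / 165.7 ft^3
LRF = 5.88 BF/ft^3

5.88


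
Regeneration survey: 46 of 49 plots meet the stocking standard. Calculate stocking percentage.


Formula: Stocking % = stocked plots / total plots * 100
Stocking = 46 / 49 * 100
Stocking = 0.9388 * 100 = 93.9%

93.9


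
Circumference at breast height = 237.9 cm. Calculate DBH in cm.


Formula: DBH = C / pi
DBH = 237.9 / pi
pi = 3.14159...
DBH = 75.7 cm

75.7


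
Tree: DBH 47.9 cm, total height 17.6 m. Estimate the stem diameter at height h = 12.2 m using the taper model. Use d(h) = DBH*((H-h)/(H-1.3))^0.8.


Taper: d(h) = DBH * ((H - h) / (H - 1.3))^0.8
Numerator = H - h = 17.6 - 12.2 = 5.4 m
Denominator = H - 1.3 = 17.6 - 1.3 = 16.3 m
Ratio = 5.4 / 16.3 = 0.33129
d = 47.9 * 0.33129^0.8 = 19.8 cm

19.8


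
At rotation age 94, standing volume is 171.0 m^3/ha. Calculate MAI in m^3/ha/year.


Formula: MAI = Total Volume / Stand Age
MAI = 171.0 m^3/ha / 94 years
MAI = 1.82 m^3/ha/year

1.82


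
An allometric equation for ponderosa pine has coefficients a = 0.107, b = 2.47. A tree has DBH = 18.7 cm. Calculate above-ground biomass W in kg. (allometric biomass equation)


Formula: W = a * DBH^b  (allometric power law)
DBH^b = 18.7^2.47 = 1384.9968
W = 0.107 * 1384.9968 = 148.2 kg

148.2


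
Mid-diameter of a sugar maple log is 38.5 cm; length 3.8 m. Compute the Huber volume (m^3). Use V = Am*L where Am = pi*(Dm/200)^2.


Huber: V = Am * L,  Am = pi*(Dm/200)^2
Am = pi*(38.5/200)^2 = 0.116416 m^2
V = 0.116416*3.8 = 0.4424 m^3

0.4424


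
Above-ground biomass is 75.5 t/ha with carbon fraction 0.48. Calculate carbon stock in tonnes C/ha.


Formula: Carbon Stock = Biomass * Carbon Fraction
C = 75.5 t/ha * 0.48
C = 36.2 t C/ha

36.2


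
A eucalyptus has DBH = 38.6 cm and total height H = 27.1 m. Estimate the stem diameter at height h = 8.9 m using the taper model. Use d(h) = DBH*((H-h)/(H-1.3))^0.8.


Taper: d(h) = DBH * ((H - h) / (H - 1.3))^0.8
Numerator = H - h = 27.1 - 8.9 = 18.2 m
Denominator = H - 1.3 = 27.1 - 1.3 = 25.8 m
Ratio = 18.2 / 25.8 = 0.70543
d = 38.6 * 0.70543^0.8 = 29.2 cm

29.2


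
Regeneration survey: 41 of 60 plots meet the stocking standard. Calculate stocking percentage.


Formula: Stocking % = stocked plots / total plots * 100
Stocking = 41 / 60 * 100
Stocking = 0.6833 * 100 = 68.3%

68.3


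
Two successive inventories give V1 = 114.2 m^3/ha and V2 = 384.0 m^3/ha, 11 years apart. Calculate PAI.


Formula: PAI = (V_T2 - V_T1) / (T2 - T1)
Volume increment = 384.0 - 114.2 = 269.8 m^3/ha
PAI = 269.8 / 11 = 24.53 m^3/ha/year

24.53


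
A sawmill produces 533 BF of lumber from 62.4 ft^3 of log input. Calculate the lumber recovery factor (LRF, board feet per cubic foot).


Formula: LRF = Lumber Output (BF) / Log Input (ft^3)
LRF = 533 BF / 62.4 ft^3
LRF = 8.54 BF/ft^3

8.54


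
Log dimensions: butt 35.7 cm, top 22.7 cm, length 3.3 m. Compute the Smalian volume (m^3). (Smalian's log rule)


Smalian: V = (A1 + A2)/2 * L,  A = pi*(D/200)^2
A1 = pi*(35.7/200)^2 = 0.100098 m^2
A2 = pi*(22.7/200)^2 = 0.040471 m^2
V = (0.100098+0.040471)/2*3.3 = 0.2319 m^3

0.2319


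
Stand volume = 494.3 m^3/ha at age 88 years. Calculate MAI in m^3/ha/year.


Formula: MAI = Total Volume / Stand Age
MAI = 494.3 m^3/ha / 88 years
MAI = 5.62 m^3/ha/year

5.62


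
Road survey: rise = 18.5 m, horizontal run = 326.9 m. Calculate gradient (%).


Formula: Gradient = rise / run * 100
Gradient = 18.5 / 326.9 * 100 = 5.7%

5.7


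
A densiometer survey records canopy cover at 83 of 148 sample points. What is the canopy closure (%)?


Formula: Canopy closure = covered points / total points * 100
Closure = 83 / 148 * 100
Closure = 0.5608 * 100 = 56.1%

56.1


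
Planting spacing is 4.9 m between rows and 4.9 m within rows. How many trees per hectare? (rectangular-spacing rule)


Formula: TPH = 10000 m^2/ha / (spacing_x * spacing_y)
Area per tree = 4.9 m * 4.9 m = 24.01 m^2
TPH = 10000 / 24.01 = 416 trees/ha

416


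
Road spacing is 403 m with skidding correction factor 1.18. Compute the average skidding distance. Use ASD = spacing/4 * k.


Formula: ASD = (spacing / 4) * correction
Uncorrected distance = spacing / 4 = 403 / 4 = 100.75 m
ASD = 100.75 * 1.18 = 119 m

119


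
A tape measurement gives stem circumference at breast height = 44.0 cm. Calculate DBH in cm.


Formula: DBH = C / pi
DBH = 44.0 / pi
pi = 3.14159...
DBH = 14.0 cm

14.0


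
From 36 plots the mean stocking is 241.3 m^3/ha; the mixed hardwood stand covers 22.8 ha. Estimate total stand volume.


Formula: Total Volume = Mean Volume per ha * Total Area
Total Volume = 241.3 m^3/ha * 22.8 ha
Total Volume = 5502 m^3

5502


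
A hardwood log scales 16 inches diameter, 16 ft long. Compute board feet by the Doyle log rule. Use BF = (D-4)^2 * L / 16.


Doyle: BF = (D - 4)^2 * L / 16
Adjusted diameter = 16 - 4 = 12 in
(D-4)^2 = 12^2 = 144
BF = 144 * 16 / 16 = 144 BF

144


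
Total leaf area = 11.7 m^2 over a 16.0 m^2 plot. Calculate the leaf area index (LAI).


Formula: LAI = total leaf area / ground area  (dimensionless)
LAI = 11.7 m^2 / 16.0 m^2
LAI = 0.73

0.73


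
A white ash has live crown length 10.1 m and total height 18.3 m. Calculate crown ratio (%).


Formula: Crown Ratio = (Crown Length / Total Height) * 100
CR = (10.1 m / 18.3 m) * 100
CR = 0.5519 * 100 = 55.2%

55.2


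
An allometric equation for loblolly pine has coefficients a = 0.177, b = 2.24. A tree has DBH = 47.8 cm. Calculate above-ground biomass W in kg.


Formula: W = a * DBH^b  (allometric power law)
DBH^b = 47.8^2.24 = 5779.8756
W = 0.177 * 5779.8756 = 1023.0 kg

1023.0


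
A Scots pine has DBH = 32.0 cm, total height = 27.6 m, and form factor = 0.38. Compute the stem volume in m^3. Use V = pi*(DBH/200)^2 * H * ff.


Formula: V = pi * (DBH/200)^2 * H * ff
Radius = DBH/200 = 32.0/200 = 0.16 m
Radius^2 = 0.16^2 = 0.0256 m^2
V = pi * 0.0256 * 27.6 * 0.38
V = 0.843 m^3

0.843


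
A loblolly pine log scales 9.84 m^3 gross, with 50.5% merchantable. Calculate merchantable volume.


Formula: MV = V_total * (merchantable_pct / 100)
Merchantable fraction = 50.5% / 100 = 0.505
MV = 9.84 m^3 * 0.505 = 4.969 m^3

4.969


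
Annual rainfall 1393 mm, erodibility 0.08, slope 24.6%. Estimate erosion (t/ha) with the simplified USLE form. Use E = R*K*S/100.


Formula: E = R * K * S / 100  (simplified USLE)
R * K = 1393 * 0.08 = 111.44
E = 111.44 * 24.6 / 100 = 27.41 t/ha

27.41


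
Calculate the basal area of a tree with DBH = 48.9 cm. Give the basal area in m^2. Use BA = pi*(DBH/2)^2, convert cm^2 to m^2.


Formula: BA = pi * (DBH/2)^2 / 10000  (cm^2 to m^2)
Radius = DBH/2 = 48.9/2 = 24.45 cm
BA = pi * 24.45^2 / 10000
   = 1878.0519 cm^2 / 10000
   = 0.1878 m^2

0.1878


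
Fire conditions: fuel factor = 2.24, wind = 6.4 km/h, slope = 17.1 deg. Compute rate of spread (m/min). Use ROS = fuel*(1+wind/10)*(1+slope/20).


Formula: ROS = fuel * (1 + wind/10) * (1 + slope/20)
Wind factor = 1 + 6.4/10 = 1.64
Slope factor = 1 + 17.1/20 = 1.855
ROS = 2.24 * 1.64 * 1.855 = 6.81 m/min

6.81


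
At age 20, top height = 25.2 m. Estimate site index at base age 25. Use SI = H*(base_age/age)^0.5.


Formula: SI = H_dom * (base_age / age)^0.5
Age ratio = 25 / 20 = 1.25
sqrt(age_ratio) = 1.11803
SI = 25.2 * 1.11803 = 28.2 m

28.2


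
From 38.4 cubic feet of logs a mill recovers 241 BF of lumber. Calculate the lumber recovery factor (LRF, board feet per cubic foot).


Formula: LRF = Lumber Output (BF) / Log Input (ft^3)
LRF = 241 BF / 38.4 ft^3
LRF = 6.28 BF/ft^3

6.28


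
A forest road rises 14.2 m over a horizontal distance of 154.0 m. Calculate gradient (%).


Formula: Gradient = rise / run * 100
Gradient = 14.2 / 154.0 * 100 = 9.2%

9.2


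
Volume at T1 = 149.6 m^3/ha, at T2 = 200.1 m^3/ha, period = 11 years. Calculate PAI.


Formula: PAI = (V_T2 - V_T1) / (T2 - T1)
Volume increment = 200.1 - 149.6 = 50.5 m^3/ha
PAI = 50.5 / 11 = 4.59 m^3/ha/year

4.59


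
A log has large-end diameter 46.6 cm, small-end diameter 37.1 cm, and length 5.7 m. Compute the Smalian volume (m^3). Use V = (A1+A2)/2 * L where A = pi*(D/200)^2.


Smalian: V = (A1 + A2)/2 * L,  A = pi*(D/200)^2
A1 = pi*(46.6/200)^2 = 0.170554 m^2
A2 = pi*(37.1/200)^2 = 0.108103 m^2
V = (0.170554+0.108103)/2*5.7 = 0.7942 m^3

0.7942


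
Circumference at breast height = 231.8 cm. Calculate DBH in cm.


Formula: DBH = C / pi
DBH = 231.8 / pi
pi = 3.14159...
DBH = 73.8 cm

73.8


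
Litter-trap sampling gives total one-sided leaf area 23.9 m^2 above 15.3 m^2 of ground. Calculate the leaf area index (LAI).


Formula: LAI = total leaf area / ground area  (dimensionless)
LAI = 23.9 m^2 / 15.3 m^2
LAI = 1.56

1.56


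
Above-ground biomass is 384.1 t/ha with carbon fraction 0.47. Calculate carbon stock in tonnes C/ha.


Formula: Carbon Stock = Biomass * Carbon Fraction
C = 384.1 t/ha * 0.47
C = 180.5 t C/ha

180.5


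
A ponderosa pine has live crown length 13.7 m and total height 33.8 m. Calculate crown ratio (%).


Formula: Crown Ratio = (Crown Length / Total Height) * 100
CR = (13.7 m / 33.8 m) * 100
CR = 0.4053 * 100 = 40.5%

40.5


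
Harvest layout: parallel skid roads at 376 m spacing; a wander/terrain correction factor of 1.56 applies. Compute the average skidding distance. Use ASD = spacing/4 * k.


Formula: ASD = (spacing / 4) * correction
Uncorrected distance = spacing / 4 = 376 / 4 = 94 m
ASD = 94 * 1.56 = 147 m

147


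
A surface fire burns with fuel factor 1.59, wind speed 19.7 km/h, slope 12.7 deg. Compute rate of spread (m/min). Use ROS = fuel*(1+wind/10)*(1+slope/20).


Formula: ROS = fuel * (1 + wind/10) * (1 + slope/20)
Wind factor = 1 + 19.7/10 = 2.97
Slope factor = 1 + 12.7/20 = 1.635
ROS = 1.59 * 2.97 * 1.635 = 7.72 m/min

7.72


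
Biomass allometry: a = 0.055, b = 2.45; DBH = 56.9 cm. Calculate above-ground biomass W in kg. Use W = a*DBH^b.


Formula: W = a * DBH^b  (allometric power law)
DBH^b = 56.9^2.45 = 19953.7742
W = 0.055 * 19953.7742 = 1097.5 kg

1097.5


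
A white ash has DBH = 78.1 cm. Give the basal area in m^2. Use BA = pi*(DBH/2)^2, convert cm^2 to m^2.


Formula: BA = pi * (DBH/2)^2 / 10000  (cm^2 to m^2)
Radius = DBH/2 = 78.1/2 = 39.05 cm
BA = pi * 39.05^2 / 10000
   = 4790.6225 cm^2 / 10000
   = 0.4791 m^2

0.4791


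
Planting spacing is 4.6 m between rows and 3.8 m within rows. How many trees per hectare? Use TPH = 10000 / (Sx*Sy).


Formula: TPH = 10000 m^2/ha / (spacing_x * spacing_y)
Area per tree = 4.6 m * 3.8 m = 17.48 m^2
TPH = 10000 / 17.48 = 572 trees/ha

572
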